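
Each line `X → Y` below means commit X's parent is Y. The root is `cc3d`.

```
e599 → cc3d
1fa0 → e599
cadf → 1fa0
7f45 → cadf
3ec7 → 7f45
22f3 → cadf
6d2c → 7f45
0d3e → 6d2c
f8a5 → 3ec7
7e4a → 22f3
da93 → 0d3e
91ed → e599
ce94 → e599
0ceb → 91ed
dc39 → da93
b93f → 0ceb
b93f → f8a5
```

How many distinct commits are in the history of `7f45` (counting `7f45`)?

Walking parent pointers from 7f45: reachable set = {1fa0, 7f45, cadf, cc3d, e599}.
That is 5 commits.

5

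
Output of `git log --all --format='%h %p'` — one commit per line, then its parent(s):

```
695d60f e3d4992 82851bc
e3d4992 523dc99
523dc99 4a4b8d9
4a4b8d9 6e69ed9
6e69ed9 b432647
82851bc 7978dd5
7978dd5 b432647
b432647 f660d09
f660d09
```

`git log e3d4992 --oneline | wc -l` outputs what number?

Walking parent pointers from e3d4992: reachable set = {4a4b8d9, 523dc99, 6e69ed9, b432647, e3d4992, f660d09}.
That is 6 commits.

6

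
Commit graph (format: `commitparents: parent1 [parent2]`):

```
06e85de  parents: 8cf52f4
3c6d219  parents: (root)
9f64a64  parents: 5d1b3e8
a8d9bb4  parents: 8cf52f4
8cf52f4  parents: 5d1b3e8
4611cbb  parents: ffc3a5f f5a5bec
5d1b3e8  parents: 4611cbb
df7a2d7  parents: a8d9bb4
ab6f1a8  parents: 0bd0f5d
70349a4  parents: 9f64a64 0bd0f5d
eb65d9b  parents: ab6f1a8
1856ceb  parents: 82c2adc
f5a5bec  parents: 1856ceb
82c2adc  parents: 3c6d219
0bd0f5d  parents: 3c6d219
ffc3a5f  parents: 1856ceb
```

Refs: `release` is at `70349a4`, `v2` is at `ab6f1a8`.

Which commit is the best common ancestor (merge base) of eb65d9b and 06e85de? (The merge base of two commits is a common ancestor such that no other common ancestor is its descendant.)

Ancestors of eb65d9b: {0bd0f5d, 3c6d219, ab6f1a8, eb65d9b}.
Ancestors of 06e85de: {06e85de, 1856ceb, 3c6d219, 4611cbb, 5d1b3e8, 82c2adc, 8cf52f4, f5a5bec, ffc3a5f}.
Common ancestors: {3c6d219}.
The only common ancestor is 3c6d219, so it is the merge base.

3c6d219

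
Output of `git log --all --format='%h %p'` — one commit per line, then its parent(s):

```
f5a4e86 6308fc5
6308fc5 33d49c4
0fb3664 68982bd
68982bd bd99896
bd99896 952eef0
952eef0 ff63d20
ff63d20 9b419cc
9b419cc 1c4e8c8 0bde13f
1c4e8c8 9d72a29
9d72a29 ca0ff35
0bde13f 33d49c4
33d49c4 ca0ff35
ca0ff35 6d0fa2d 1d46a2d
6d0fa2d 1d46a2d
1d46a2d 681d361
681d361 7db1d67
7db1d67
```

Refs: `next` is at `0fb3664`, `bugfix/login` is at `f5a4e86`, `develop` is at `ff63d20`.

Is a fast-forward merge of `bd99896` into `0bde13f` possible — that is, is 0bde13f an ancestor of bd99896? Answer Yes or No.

A fast-forward from 0bde13f to bd99896 is possible iff 0bde13f is an ancestor of bd99896.
Ancestors of bd99896: {0bde13f, 1c4e8c8, 1d46a2d, 33d49c4, 681d361, 6d0fa2d, 7db1d67, 952eef0, 9b419cc, 9d72a29, bd99896, ca0ff35, ff63d20}.
0bde13f is among them, so fast-forward is possible.

Yes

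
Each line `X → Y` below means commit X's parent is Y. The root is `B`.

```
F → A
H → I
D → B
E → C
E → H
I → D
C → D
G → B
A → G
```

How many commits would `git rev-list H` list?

4

Walking parent pointers from H: reachable set = {B, D, H, I}.
That is 4 commits.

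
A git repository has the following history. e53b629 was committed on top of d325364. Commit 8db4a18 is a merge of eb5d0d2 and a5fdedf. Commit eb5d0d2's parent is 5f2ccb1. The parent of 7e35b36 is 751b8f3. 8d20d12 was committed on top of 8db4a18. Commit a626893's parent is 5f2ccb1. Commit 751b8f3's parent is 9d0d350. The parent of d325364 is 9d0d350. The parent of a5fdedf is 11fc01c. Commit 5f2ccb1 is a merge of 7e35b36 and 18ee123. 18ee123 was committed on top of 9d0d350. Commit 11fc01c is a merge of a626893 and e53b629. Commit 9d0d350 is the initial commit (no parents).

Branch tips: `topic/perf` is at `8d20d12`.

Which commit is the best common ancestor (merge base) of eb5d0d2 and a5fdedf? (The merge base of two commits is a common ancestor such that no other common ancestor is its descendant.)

5f2ccb1

Ancestors of eb5d0d2: {18ee123, 5f2ccb1, 751b8f3, 7e35b36, 9d0d350, eb5d0d2}.
Ancestors of a5fdedf: {11fc01c, 18ee123, 5f2ccb1, 751b8f3, 7e35b36, 9d0d350, a5fdedf, a626893, d325364, e53b629}.
Common ancestors: {18ee123, 5f2ccb1, 751b8f3, 7e35b36, 9d0d350}.
Among these, 5f2ccb1 is not an ancestor of any other common ancestor — it is the merge base.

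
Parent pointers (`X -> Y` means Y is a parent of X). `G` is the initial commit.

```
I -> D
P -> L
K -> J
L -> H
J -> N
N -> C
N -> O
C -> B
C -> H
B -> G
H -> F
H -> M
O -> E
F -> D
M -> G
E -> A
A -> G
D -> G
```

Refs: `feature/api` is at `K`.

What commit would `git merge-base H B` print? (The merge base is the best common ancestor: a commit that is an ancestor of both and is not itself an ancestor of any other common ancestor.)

G

Ancestors of H: {D, F, G, H, M}.
Ancestors of B: {B, G}.
Common ancestors: {G}.
The only common ancestor is G, so it is the merge base.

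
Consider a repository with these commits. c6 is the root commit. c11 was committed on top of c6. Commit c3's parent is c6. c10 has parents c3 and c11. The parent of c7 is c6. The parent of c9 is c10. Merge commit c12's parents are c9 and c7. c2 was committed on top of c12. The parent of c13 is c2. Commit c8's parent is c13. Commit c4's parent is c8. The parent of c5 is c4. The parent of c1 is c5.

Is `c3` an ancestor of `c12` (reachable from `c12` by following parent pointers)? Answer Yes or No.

Ancestors of c12 (commits reachable by following parents): {c10, c11, c12, c3, c6, c7, c9}.
c3 is in that set, so it is an ancestor of c12.

Yes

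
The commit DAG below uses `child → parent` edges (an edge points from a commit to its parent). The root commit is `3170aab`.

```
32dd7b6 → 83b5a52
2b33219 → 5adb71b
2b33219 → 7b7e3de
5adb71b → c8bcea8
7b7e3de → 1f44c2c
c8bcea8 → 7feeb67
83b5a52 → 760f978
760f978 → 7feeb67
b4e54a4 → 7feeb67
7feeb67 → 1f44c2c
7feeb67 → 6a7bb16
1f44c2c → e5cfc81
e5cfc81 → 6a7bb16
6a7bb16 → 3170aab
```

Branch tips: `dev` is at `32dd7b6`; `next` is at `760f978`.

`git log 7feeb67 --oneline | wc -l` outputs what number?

Walking parent pointers from 7feeb67: reachable set = {1f44c2c, 3170aab, 6a7bb16, 7feeb67, e5cfc81}.
That is 5 commits.

5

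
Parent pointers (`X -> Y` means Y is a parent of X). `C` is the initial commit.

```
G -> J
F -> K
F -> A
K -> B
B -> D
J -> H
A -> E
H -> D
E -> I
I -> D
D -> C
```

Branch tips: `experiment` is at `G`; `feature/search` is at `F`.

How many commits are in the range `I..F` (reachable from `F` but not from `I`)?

Reachable from F: {A, B, C, D, E, F, I, K}.
Reachable from I: {C, D, I}.
In F's history but not I's: {A, B, E, F, K} — 5 commits.

5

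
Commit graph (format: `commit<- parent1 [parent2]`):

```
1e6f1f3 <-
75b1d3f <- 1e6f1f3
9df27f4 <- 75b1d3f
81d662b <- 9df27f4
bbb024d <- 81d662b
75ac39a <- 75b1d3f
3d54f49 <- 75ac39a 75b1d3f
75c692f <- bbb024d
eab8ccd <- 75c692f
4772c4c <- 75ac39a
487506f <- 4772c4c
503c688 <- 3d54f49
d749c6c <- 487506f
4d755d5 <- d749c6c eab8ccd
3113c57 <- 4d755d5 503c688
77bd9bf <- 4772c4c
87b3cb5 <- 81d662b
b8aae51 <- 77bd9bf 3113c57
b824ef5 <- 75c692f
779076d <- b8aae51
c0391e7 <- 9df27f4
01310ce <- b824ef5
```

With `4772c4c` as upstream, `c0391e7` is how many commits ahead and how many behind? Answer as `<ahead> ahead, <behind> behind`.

2 ahead, 2 behind

Reachable from c0391e7: {1e6f1f3, 75b1d3f, 9df27f4, c0391e7}.
Reachable from 4772c4c: {1e6f1f3, 4772c4c, 75ac39a, 75b1d3f}.
Only in c0391e7's history (ahead): {9df27f4, c0391e7} — 2.
Only in 4772c4c's history (behind): {4772c4c, 75ac39a} — 2.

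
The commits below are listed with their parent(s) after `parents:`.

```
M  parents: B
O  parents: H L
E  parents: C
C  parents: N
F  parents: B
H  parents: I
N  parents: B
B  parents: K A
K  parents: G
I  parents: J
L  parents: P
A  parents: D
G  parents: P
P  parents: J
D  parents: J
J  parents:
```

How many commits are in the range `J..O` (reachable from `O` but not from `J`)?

Reachable from O: {H, I, J, L, O, P}.
Reachable from J: {J}.
In O's history but not J's: {H, I, L, O, P} — 5 commits.

5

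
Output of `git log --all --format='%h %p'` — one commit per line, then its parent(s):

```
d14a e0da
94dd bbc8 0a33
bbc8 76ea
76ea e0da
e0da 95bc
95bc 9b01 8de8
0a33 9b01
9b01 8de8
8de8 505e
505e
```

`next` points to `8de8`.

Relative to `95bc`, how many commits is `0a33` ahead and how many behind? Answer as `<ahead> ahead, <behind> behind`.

Reachable from 0a33: {0a33, 505e, 8de8, 9b01}.
Reachable from 95bc: {505e, 8de8, 95bc, 9b01}.
Only in 0a33's history (ahead): {0a33} — 1.
Only in 95bc's history (behind): {95bc} — 1.

1 ahead, 1 behind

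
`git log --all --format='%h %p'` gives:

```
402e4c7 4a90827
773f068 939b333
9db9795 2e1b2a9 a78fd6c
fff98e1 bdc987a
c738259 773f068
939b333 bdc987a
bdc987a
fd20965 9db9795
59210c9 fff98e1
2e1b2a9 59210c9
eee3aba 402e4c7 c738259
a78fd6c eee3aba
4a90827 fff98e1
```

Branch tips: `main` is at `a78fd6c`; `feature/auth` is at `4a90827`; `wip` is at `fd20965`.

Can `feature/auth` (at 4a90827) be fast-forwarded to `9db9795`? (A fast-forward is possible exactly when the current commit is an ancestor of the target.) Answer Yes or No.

A fast-forward from 4a90827 to 9db9795 is possible iff 4a90827 is an ancestor of 9db9795.
Ancestors of 9db9795: {2e1b2a9, 402e4c7, 4a90827, 59210c9, 773f068, 939b333, 9db9795, a78fd6c, bdc987a, c738259, eee3aba, fff98e1}.
4a90827 is among them, so fast-forward is possible.

Yes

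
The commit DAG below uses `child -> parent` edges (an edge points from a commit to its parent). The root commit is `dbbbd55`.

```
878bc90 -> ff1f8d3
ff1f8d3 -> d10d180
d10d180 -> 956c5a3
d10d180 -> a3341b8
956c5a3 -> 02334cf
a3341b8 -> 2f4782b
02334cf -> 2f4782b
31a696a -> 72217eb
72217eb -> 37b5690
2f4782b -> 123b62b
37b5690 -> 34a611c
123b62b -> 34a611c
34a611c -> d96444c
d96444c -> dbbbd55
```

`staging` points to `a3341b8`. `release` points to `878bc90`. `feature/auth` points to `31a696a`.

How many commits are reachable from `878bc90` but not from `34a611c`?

8

Reachable from 878bc90: {02334cf, 123b62b, 2f4782b, 34a611c, 878bc90, 956c5a3, a3341b8, d10d180, d96444c, dbbbd55, ff1f8d3}.
Reachable from 34a611c: {34a611c, d96444c, dbbbd55}.
In 878bc90's history but not 34a611c's: {02334cf, 123b62b, 2f4782b, 878bc90, 956c5a3, a3341b8, d10d180, ff1f8d3} — 8 commits.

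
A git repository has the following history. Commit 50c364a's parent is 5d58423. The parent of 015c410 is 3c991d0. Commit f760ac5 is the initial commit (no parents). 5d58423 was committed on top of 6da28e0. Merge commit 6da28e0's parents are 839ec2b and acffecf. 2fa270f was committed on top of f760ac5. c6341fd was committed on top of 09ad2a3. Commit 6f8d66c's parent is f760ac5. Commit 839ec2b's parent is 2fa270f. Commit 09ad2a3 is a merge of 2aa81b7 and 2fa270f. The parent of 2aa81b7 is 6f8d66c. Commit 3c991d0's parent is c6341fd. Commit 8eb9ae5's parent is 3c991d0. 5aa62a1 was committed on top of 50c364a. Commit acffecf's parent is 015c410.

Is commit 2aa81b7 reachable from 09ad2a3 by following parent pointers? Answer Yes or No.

Ancestors of 09ad2a3 (commits reachable by following parents): {09ad2a3, 2aa81b7, 2fa270f, 6f8d66c, f760ac5}.
2aa81b7 is in that set, so it is an ancestor of 09ad2a3.

Yes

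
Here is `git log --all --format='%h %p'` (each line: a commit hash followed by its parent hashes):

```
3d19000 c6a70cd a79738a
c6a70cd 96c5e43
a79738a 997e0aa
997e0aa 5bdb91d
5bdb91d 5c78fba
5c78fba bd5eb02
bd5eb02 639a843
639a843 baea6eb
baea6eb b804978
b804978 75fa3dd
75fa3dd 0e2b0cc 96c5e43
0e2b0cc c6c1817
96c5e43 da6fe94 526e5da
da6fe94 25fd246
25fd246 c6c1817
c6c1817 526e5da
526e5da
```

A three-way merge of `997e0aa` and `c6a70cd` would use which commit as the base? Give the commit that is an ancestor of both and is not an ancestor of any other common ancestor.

Ancestors of 997e0aa: {0e2b0cc, 25fd246, 526e5da, 5bdb91d, 5c78fba, 639a843, 75fa3dd, 96c5e43, 997e0aa, b804978, baea6eb, bd5eb02, c6c1817, da6fe94}.
Ancestors of c6a70cd: {25fd246, 526e5da, 96c5e43, c6a70cd, c6c1817, da6fe94}.
Common ancestors: {25fd246, 526e5da, 96c5e43, c6c1817, da6fe94}.
Among these, 96c5e43 is not an ancestor of any other common ancestor — it is the merge base.

96c5e43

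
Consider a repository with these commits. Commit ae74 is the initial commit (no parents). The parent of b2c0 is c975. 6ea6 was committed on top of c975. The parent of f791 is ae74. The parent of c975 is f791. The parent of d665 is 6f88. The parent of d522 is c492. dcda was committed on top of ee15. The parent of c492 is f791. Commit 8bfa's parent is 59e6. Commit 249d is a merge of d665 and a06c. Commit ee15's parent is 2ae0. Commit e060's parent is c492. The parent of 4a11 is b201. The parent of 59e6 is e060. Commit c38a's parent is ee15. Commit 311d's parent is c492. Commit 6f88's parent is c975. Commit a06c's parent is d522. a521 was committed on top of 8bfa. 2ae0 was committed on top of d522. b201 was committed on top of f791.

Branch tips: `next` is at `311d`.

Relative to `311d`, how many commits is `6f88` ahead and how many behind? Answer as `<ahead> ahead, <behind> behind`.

Reachable from 6f88: {6f88, ae74, c975, f791}.
Reachable from 311d: {311d, ae74, c492, f791}.
Only in 6f88's history (ahead): {6f88, c975} — 2.
Only in 311d's history (behind): {311d, c492} — 2.

2 ahead, 2 behind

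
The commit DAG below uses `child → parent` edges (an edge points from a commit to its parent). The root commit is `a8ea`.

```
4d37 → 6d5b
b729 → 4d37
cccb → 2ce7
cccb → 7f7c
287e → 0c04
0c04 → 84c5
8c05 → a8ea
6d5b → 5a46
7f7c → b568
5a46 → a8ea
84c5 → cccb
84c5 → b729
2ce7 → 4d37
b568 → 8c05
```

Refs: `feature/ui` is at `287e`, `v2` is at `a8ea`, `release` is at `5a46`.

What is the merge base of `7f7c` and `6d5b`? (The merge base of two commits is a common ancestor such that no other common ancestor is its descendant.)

a8ea

Ancestors of 7f7c: {7f7c, 8c05, a8ea, b568}.
Ancestors of 6d5b: {5a46, 6d5b, a8ea}.
Common ancestors: {a8ea}.
The only common ancestor is a8ea, so it is the merge base.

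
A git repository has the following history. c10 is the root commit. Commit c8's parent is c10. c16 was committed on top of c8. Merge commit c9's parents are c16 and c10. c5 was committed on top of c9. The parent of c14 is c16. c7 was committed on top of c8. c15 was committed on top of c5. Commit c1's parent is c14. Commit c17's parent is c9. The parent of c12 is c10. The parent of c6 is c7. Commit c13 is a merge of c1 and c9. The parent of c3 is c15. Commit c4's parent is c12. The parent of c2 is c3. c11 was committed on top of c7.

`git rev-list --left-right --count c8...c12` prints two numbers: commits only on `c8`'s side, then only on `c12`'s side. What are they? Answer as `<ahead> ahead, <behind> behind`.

1 ahead, 1 behind

Reachable from c8: {c10, c8}.
Reachable from c12: {c10, c12}.
Only in c8's history (ahead): {c8} — 1.
Only in c12's history (behind): {c12} — 1.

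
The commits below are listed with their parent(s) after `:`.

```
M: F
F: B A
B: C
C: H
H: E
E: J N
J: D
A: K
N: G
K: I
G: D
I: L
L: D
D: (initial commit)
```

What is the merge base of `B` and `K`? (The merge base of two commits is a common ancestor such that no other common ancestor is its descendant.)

Ancestors of B: {B, C, D, E, G, H, J, N}.
Ancestors of K: {D, I, K, L}.
Common ancestors: {D}.
The only common ancestor is D, so it is the merge base.

D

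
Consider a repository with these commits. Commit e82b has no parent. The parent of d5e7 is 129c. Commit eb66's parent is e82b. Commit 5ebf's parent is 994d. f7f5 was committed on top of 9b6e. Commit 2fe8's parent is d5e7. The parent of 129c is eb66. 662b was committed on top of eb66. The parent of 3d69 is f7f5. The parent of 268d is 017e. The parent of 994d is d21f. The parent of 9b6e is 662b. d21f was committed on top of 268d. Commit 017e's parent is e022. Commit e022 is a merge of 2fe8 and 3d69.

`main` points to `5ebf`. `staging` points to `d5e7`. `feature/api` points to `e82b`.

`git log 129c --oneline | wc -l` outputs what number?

3

Walking parent pointers from 129c: reachable set = {129c, e82b, eb66}.
That is 3 commits.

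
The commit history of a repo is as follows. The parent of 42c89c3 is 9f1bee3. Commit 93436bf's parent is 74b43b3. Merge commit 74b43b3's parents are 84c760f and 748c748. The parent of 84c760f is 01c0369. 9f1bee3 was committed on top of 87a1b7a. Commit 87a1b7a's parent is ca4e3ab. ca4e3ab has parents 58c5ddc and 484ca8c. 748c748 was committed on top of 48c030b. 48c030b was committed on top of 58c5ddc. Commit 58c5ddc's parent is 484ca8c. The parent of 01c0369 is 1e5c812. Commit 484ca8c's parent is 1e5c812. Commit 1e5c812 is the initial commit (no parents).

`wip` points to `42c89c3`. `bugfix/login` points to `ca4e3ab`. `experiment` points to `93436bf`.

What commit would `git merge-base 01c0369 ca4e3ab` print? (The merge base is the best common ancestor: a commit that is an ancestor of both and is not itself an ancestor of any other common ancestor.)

1e5c812

Ancestors of 01c0369: {01c0369, 1e5c812}.
Ancestors of ca4e3ab: {1e5c812, 484ca8c, 58c5ddc, ca4e3ab}.
Common ancestors: {1e5c812}.
The only common ancestor is 1e5c812, so it is the merge base.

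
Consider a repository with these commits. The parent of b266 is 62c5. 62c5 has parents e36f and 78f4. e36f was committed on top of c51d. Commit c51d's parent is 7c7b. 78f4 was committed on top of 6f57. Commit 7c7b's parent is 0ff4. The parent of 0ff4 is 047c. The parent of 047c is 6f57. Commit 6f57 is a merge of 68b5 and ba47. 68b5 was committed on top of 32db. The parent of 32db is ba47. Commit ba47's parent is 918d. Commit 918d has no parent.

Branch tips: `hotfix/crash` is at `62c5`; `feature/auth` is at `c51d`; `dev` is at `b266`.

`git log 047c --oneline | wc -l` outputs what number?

6

Walking parent pointers from 047c: reachable set = {047c, 32db, 68b5, 6f57, 918d, ba47}.
That is 6 commits.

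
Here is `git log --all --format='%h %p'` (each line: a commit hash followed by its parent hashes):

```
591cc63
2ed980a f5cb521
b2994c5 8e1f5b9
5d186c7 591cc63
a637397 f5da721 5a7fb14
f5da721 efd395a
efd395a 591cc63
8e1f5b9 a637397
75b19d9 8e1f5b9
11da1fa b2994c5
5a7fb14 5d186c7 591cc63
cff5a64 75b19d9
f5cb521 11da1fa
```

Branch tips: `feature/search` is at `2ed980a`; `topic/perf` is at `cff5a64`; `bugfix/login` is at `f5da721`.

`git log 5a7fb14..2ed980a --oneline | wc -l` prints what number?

Reachable from 2ed980a: {11da1fa, 2ed980a, 591cc63, 5a7fb14, 5d186c7, 8e1f5b9, a637397, b2994c5, efd395a, f5cb521, f5da721}.
Reachable from 5a7fb14: {591cc63, 5a7fb14, 5d186c7}.
In 2ed980a's history but not 5a7fb14's: {11da1fa, 2ed980a, 8e1f5b9, a637397, b2994c5, efd395a, f5cb521, f5da721} — 8 commits.

8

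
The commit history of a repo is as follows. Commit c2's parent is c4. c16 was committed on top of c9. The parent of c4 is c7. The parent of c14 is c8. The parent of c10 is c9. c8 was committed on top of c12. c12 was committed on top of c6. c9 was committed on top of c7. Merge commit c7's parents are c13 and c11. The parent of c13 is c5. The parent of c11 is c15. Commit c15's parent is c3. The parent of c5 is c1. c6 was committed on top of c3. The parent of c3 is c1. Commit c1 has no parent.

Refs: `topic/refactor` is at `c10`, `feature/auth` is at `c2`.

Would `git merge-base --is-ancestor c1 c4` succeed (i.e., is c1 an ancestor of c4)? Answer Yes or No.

Ancestors of c4 (commits reachable by following parents): {c1, c11, c13, c15, c3, c4, c5, c7}.
c1 is in that set, so it is an ancestor of c4.

Yes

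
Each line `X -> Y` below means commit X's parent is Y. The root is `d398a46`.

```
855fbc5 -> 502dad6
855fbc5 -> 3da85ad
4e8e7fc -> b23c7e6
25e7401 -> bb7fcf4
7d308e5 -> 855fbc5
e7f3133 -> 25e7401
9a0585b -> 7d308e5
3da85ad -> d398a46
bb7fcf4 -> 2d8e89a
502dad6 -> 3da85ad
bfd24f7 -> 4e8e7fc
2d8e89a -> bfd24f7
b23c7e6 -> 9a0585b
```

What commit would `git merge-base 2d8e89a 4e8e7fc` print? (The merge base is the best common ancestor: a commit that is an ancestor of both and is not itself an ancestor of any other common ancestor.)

Ancestors of 2d8e89a: {2d8e89a, 3da85ad, 4e8e7fc, 502dad6, 7d308e5, 855fbc5, 9a0585b, b23c7e6, bfd24f7, d398a46}.
Ancestors of 4e8e7fc: {3da85ad, 4e8e7fc, 502dad6, 7d308e5, 855fbc5, 9a0585b, b23c7e6, d398a46}.
Common ancestors: {3da85ad, 4e8e7fc, 502dad6, 7d308e5, 855fbc5, 9a0585b, b23c7e6, d398a46}.
Among these, 4e8e7fc is not an ancestor of any other common ancestor — it is the merge base.

4e8e7fc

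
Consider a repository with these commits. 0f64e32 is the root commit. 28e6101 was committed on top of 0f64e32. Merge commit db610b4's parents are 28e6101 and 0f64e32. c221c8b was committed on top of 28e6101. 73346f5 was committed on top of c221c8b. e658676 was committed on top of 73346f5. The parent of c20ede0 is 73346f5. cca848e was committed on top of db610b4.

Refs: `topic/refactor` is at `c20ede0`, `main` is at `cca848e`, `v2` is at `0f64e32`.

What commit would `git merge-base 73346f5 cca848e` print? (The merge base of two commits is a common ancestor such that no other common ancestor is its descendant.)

28e6101

Ancestors of 73346f5: {0f64e32, 28e6101, 73346f5, c221c8b}.
Ancestors of cca848e: {0f64e32, 28e6101, cca848e, db610b4}.
Common ancestors: {0f64e32, 28e6101}.
Among these, 28e6101 is not an ancestor of any other common ancestor — it is the merge base.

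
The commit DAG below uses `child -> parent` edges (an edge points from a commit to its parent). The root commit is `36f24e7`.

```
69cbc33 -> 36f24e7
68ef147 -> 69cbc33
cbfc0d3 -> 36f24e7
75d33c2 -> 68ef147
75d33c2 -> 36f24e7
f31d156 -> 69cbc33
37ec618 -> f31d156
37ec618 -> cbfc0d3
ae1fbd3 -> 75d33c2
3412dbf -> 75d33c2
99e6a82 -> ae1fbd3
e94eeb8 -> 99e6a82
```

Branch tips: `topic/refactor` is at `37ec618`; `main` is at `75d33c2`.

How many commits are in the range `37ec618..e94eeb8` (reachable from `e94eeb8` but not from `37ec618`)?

Reachable from e94eeb8: {36f24e7, 68ef147, 69cbc33, 75d33c2, 99e6a82, ae1fbd3, e94eeb8}.
Reachable from 37ec618: {36f24e7, 37ec618, 69cbc33, cbfc0d3, f31d156}.
In e94eeb8's history but not 37ec618's: {68ef147, 75d33c2, 99e6a82, ae1fbd3, e94eeb8} — 5 commits.

5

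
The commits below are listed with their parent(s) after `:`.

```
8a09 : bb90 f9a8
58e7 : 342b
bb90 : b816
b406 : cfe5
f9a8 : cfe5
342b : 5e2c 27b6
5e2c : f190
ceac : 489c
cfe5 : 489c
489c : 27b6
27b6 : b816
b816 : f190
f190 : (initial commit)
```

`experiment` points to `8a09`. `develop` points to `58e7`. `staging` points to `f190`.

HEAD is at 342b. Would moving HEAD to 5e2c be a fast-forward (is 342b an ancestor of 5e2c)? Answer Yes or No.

A fast-forward from 342b to 5e2c is possible iff 342b is an ancestor of 5e2c.
Ancestors of 5e2c: {5e2c, f190}.
342b is not among them, so fast-forward is not possible.

No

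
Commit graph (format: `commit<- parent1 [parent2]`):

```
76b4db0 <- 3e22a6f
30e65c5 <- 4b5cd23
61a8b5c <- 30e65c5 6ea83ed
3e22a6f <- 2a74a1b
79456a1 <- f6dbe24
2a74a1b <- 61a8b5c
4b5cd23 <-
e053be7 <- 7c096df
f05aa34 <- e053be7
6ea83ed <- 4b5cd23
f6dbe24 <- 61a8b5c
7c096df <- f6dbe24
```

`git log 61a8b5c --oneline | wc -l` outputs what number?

4

Walking parent pointers from 61a8b5c: reachable set = {30e65c5, 4b5cd23, 61a8b5c, 6ea83ed}.
That is 4 commits.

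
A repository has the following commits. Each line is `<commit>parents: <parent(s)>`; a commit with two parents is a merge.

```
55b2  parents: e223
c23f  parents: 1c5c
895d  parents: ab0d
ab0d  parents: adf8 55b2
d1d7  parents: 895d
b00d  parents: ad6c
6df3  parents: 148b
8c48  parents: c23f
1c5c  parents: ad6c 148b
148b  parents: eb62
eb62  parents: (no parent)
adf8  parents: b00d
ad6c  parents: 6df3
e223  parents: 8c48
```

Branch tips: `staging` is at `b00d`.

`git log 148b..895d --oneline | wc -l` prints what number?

11

Reachable from 895d: {148b, 1c5c, 55b2, 6df3, 895d, 8c48, ab0d, ad6c, adf8, b00d, c23f, e223, eb62}.
Reachable from 148b: {148b, eb62}.
In 895d's history but not 148b's: {1c5c, 55b2, 6df3, 895d, 8c48, ab0d, ad6c, adf8, b00d, c23f, e223} — 11 commits.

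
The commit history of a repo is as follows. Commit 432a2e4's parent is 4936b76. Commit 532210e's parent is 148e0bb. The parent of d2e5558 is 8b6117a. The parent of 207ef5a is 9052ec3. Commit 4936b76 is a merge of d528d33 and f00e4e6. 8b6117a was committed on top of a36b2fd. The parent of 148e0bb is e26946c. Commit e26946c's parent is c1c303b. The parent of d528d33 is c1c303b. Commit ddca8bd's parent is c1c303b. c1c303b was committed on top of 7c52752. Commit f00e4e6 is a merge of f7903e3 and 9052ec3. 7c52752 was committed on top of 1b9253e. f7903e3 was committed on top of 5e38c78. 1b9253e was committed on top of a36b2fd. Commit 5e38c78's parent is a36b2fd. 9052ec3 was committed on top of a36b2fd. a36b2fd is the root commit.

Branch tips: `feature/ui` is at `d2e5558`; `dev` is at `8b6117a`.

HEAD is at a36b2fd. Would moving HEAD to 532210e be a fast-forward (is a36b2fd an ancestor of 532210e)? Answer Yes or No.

Yes

A fast-forward from a36b2fd to 532210e is possible iff a36b2fd is an ancestor of 532210e.
Ancestors of 532210e: {148e0bb, 1b9253e, 532210e, 7c52752, a36b2fd, c1c303b, e26946c}.
a36b2fd is among them, so fast-forward is possible.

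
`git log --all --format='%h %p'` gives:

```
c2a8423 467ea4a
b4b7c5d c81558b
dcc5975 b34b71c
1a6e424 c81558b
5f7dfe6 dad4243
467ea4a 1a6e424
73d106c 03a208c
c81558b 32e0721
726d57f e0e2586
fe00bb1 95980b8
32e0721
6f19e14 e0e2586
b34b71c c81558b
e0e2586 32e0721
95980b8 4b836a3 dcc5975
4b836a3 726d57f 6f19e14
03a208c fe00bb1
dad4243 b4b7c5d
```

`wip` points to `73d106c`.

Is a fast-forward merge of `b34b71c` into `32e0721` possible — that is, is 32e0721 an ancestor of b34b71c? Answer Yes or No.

Yes

A fast-forward from 32e0721 to b34b71c is possible iff 32e0721 is an ancestor of b34b71c.
Ancestors of b34b71c: {32e0721, b34b71c, c81558b}.
32e0721 is among them, so fast-forward is possible.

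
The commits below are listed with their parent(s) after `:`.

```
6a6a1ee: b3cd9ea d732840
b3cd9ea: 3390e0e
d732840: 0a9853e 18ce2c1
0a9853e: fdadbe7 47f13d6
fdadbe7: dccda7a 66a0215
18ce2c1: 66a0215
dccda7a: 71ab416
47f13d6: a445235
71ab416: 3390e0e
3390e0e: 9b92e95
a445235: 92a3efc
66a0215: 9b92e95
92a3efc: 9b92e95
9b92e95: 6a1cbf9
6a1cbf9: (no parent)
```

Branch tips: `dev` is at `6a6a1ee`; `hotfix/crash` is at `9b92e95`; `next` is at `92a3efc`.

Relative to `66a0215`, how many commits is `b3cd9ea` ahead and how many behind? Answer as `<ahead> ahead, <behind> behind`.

Reachable from b3cd9ea: {3390e0e, 6a1cbf9, 9b92e95, b3cd9ea}.
Reachable from 66a0215: {66a0215, 6a1cbf9, 9b92e95}.
Only in b3cd9ea's history (ahead): {3390e0e, b3cd9ea} — 2.
Only in 66a0215's history (behind): {66a0215} — 1.

2 ahead, 1 behind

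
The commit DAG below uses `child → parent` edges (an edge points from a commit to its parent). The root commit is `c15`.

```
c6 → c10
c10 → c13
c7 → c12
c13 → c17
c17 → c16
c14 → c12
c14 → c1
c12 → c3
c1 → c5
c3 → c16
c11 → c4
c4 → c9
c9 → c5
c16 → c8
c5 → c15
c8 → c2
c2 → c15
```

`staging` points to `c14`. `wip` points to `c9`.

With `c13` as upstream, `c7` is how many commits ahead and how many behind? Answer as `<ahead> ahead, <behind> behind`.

3 ahead, 2 behind

Reachable from c7: {c12, c15, c16, c2, c3, c7, c8}.
Reachable from c13: {c13, c15, c16, c17, c2, c8}.
Only in c7's history (ahead): {c12, c3, c7} — 3.
Only in c13's history (behind): {c13, c17} — 2.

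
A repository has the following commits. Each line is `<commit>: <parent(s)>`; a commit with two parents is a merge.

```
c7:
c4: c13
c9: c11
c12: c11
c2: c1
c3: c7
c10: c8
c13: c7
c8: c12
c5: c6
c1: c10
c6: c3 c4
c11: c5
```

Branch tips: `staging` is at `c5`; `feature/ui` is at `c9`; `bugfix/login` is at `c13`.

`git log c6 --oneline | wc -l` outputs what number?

5

Walking parent pointers from c6: reachable set = {c13, c3, c4, c6, c7}.
That is 5 commits.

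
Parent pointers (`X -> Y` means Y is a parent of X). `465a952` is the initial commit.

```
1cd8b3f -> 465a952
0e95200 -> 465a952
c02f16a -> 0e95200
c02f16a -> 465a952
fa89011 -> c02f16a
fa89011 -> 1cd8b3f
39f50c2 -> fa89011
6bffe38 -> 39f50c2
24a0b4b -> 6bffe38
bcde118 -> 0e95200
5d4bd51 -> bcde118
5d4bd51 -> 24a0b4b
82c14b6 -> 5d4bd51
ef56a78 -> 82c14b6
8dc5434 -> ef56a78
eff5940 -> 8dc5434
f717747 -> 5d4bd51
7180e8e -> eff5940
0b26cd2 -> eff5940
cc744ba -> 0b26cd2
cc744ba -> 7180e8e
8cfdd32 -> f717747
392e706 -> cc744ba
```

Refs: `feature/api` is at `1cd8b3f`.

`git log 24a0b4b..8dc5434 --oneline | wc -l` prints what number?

5

Reachable from 8dc5434: {0e95200, 1cd8b3f, 24a0b4b, 39f50c2, 465a952, 5d4bd51, 6bffe38, 82c14b6, 8dc5434, bcde118, c02f16a, ef56a78, fa89011}.
Reachable from 24a0b4b: {0e95200, 1cd8b3f, 24a0b4b, 39f50c2, 465a952, 6bffe38, c02f16a, fa89011}.
In 8dc5434's history but not 24a0b4b's: {5d4bd51, 82c14b6, 8dc5434, bcde118, ef56a78} — 5 commits.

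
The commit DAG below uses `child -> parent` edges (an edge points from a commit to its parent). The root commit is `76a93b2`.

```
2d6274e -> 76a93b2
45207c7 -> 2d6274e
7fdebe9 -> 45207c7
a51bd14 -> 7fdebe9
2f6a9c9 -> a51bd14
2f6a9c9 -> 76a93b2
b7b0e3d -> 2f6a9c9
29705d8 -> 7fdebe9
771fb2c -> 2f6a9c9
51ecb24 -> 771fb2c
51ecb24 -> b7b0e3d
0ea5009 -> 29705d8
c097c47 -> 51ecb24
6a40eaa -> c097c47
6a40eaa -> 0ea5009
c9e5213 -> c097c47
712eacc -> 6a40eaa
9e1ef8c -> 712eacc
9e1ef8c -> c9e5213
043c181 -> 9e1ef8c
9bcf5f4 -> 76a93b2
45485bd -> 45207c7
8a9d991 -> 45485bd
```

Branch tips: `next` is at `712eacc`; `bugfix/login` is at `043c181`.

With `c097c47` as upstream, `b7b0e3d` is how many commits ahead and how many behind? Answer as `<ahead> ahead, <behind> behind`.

0 ahead, 3 behind

Reachable from b7b0e3d: {2d6274e, 2f6a9c9, 45207c7, 76a93b2, 7fdebe9, a51bd14, b7b0e3d}.
Reachable from c097c47: {2d6274e, 2f6a9c9, 45207c7, 51ecb24, 76a93b2, 771fb2c, 7fdebe9, a51bd14, b7b0e3d, c097c47}.
Only in b7b0e3d's history (ahead): {} — 0.
Only in c097c47's history (behind): {51ecb24, 771fb2c, c097c47} — 3.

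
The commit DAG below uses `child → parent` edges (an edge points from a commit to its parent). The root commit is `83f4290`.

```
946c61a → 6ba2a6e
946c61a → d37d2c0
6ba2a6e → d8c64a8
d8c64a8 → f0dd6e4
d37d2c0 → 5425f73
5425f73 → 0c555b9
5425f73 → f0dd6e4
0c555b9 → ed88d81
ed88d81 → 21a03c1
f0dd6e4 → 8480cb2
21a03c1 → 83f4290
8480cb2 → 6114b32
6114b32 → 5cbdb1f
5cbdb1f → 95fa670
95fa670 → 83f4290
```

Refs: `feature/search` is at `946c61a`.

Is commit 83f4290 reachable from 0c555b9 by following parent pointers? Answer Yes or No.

Ancestors of 0c555b9 (commits reachable by following parents): {0c555b9, 21a03c1, 83f4290, ed88d81}.
83f4290 is in that set, so it is an ancestor of 0c555b9.

Yes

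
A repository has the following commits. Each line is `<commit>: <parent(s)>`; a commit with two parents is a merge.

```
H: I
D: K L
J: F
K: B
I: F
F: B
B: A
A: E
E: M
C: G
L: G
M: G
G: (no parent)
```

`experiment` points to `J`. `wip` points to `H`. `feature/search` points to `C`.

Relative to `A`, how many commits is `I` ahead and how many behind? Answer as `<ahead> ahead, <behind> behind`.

3 ahead, 0 behind

Reachable from I: {A, B, E, F, G, I, M}.
Reachable from A: {A, E, G, M}.
Only in I's history (ahead): {B, F, I} — 3.
Only in A's history (behind): {} — 0.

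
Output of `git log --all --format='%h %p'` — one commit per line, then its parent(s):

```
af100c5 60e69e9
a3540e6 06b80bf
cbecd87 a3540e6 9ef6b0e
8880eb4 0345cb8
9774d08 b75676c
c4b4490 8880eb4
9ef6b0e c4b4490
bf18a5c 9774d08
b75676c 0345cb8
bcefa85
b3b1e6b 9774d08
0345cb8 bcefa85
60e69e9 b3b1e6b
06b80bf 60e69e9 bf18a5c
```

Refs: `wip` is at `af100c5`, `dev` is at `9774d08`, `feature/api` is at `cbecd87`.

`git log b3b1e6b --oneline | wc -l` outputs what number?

Walking parent pointers from b3b1e6b: reachable set = {0345cb8, 9774d08, b3b1e6b, b75676c, bcefa85}.
That is 5 commits.

5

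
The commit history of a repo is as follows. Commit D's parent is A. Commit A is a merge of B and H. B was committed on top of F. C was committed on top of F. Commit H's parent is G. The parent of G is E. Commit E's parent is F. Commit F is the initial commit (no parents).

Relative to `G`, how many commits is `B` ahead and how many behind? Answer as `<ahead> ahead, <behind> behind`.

1 ahead, 2 behind

Reachable from B: {B, F}.
Reachable from G: {E, F, G}.
Only in B's history (ahead): {B} — 1.
Only in G's history (behind): {E, G} — 2.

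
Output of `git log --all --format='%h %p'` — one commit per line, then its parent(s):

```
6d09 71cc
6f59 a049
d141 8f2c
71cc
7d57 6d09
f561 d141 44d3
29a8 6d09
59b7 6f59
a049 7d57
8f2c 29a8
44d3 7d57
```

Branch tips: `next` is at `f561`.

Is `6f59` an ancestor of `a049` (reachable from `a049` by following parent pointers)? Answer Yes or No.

Ancestors of a049: {6d09, 71cc, 7d57, a049}.
6f59 is not in that set, so it is not an ancestor of a049.

No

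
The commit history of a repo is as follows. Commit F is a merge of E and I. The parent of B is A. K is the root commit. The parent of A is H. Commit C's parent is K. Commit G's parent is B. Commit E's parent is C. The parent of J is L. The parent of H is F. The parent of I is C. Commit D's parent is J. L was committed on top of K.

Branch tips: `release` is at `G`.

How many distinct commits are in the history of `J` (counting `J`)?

Walking parent pointers from J: reachable set = {J, K, L}.
That is 3 commits.

3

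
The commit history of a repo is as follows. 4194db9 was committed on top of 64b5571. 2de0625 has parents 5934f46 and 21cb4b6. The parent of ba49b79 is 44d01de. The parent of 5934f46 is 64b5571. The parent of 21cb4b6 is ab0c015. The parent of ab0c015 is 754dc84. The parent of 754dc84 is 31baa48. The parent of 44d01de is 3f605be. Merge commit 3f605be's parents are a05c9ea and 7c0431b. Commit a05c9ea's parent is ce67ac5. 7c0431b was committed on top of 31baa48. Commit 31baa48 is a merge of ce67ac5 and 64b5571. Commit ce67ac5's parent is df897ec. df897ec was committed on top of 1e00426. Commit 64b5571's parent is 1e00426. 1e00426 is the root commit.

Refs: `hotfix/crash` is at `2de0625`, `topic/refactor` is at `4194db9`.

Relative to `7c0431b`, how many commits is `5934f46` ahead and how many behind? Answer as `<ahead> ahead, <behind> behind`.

1 ahead, 4 behind

Reachable from 5934f46: {1e00426, 5934f46, 64b5571}.
Reachable from 7c0431b: {1e00426, 31baa48, 64b5571, 7c0431b, ce67ac5, df897ec}.
Only in 5934f46's history (ahead): {5934f46} — 1.
Only in 7c0431b's history (behind): {31baa48, 7c0431b, ce67ac5, df897ec} — 4.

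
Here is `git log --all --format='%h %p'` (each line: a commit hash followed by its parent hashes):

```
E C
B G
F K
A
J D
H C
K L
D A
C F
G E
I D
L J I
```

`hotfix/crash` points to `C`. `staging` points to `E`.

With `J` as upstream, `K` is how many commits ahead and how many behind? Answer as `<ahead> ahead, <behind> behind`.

3 ahead, 0 behind

Reachable from K: {A, D, I, J, K, L}.
Reachable from J: {A, D, J}.
Only in K's history (ahead): {I, K, L} — 3.
Only in J's history (behind): {} — 0.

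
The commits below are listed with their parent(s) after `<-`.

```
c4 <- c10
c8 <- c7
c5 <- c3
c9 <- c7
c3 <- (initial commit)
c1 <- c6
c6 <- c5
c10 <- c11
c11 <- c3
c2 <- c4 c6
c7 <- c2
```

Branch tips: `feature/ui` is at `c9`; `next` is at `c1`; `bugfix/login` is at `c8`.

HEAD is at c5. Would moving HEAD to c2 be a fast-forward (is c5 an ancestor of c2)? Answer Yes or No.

Yes

A fast-forward from c5 to c2 is possible iff c5 is an ancestor of c2.
Ancestors of c2: {c10, c11, c2, c3, c4, c5, c6}.
c5 is among them, so fast-forward is possible.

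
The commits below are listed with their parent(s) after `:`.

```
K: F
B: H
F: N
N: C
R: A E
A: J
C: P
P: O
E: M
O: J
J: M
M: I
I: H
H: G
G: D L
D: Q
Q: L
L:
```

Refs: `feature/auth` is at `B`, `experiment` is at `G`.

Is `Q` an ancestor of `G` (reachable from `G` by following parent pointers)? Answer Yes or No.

Yes

Ancestors of G (commits reachable by following parents): {D, G, L, Q}.
Q is in that set, so it is an ancestor of G.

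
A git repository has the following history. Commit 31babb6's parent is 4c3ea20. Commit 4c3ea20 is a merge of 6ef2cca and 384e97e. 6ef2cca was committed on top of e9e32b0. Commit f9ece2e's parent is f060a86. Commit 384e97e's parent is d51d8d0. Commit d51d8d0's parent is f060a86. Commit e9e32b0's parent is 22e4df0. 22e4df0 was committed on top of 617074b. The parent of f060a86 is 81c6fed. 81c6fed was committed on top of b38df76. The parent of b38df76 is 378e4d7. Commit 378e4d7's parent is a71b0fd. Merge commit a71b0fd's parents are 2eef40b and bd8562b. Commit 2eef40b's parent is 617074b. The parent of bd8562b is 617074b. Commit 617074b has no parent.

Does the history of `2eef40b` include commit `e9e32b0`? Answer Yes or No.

Ancestors of 2eef40b: {2eef40b, 617074b}.
e9e32b0 is not in that set, so it is not an ancestor of 2eef40b.

No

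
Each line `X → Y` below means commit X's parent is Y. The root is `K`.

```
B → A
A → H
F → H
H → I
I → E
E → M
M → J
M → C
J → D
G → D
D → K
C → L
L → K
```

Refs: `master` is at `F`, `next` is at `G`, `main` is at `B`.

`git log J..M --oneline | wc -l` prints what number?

3

Reachable from M: {C, D, J, K, L, M}.
Reachable from J: {D, J, K}.
In M's history but not J's: {C, L, M} — 3 commits.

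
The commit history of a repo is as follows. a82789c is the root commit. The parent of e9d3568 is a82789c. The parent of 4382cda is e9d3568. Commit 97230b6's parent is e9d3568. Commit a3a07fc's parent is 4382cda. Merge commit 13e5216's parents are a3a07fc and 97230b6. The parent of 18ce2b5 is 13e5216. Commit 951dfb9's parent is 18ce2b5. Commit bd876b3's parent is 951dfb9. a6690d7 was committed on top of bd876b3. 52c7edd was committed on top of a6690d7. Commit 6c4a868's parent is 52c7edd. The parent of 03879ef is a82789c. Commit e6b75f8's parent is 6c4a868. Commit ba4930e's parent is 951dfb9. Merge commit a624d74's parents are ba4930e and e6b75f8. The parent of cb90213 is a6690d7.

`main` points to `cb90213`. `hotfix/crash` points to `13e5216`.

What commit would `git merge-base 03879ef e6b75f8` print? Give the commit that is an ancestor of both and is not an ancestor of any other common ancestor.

Ancestors of 03879ef: {03879ef, a82789c}.
Ancestors of e6b75f8: {13e5216, 18ce2b5, 4382cda, 52c7edd, 6c4a868, 951dfb9, 97230b6, a3a07fc, a6690d7, a82789c, bd876b3, e6b75f8, e9d3568}.
Common ancestors: {a82789c}.
The only common ancestor is a82789c, so it is the merge base.

a82789c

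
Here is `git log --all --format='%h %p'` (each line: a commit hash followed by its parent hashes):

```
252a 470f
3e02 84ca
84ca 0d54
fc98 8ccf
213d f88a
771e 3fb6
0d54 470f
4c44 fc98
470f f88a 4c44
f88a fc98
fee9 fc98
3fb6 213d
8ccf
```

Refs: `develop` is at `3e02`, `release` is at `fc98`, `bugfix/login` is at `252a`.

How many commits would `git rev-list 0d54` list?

Walking parent pointers from 0d54: reachable set = {0d54, 470f, 4c44, 8ccf, f88a, fc98}.
That is 6 commits.

6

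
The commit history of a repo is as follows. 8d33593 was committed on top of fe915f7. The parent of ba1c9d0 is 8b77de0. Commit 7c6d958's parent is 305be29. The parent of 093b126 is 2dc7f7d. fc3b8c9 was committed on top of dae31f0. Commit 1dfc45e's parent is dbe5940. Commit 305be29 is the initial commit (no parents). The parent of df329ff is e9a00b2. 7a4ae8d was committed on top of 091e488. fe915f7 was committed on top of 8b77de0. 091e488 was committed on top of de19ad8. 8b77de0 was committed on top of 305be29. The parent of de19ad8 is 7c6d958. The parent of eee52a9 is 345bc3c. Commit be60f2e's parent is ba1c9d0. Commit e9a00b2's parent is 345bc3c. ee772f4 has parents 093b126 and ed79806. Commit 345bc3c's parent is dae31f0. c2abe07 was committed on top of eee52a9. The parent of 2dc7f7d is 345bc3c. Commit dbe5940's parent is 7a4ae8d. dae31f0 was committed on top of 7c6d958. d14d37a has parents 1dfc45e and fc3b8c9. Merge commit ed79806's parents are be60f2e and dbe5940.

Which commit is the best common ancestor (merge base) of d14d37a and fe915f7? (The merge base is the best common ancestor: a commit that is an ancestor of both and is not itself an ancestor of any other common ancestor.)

Ancestors of d14d37a: {091e488, 1dfc45e, 305be29, 7a4ae8d, 7c6d958, d14d37a, dae31f0, dbe5940, de19ad8, fc3b8c9}.
Ancestors of fe915f7: {305be29, 8b77de0, fe915f7}.
Common ancestors: {305be29}.
The only common ancestor is 305be29, so it is the merge base.

305be29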